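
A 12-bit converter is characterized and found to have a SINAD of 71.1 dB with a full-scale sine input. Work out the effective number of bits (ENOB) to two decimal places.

ENOB = (SINAD − 1.76) / 6.02 = (71.1 − 1.76)/6.02 = 11.518.

11.52 bits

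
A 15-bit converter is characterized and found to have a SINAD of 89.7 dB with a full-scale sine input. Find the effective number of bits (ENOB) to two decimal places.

14.61 bits

ENOB = (SINAD − 1.76) / 6.02 = (89.7 − 1.76)/6.02 = 14.608.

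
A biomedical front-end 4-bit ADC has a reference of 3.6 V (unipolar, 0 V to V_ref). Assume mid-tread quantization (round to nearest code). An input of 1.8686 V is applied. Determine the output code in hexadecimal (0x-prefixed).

LSB = 3.6 V / 16 = 225.000 mV.
(1.8686 − 0) / 0.225 = 8.305 LSBs.
So the output code is 8.
In hexadecimal (0x-prefixed): 0x8.

code 0x8 (decimal 8)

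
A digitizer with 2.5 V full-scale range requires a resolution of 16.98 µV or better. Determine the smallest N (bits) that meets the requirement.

18 bits

Number of steps required ≥ 2.5 V / 16.98 µV = 147232.04.
Need 2^N ≥ 147232.04; 2^17 = 131072, 2^18 = 262144.
Minimum N = 18.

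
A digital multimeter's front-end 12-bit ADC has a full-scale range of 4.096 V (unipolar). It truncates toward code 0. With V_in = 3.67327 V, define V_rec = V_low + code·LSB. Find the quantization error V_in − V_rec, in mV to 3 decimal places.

LSB = 4.096/2^12 = 1.000 mV.
Scaled input = 3673.2700 LSBs, so code = 3673.
Code 3673 maps back to 0 + 3673×0.001 V = 3.673 V.
V_in − V_rec = 0.00027 V = 0.270 mV.

0.270 mV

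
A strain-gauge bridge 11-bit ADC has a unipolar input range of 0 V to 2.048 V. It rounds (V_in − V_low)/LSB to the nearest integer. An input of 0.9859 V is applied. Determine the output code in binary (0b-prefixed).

code 0b1111011010 (decimal 986)

Full-scale span = 2.048 V; LSB = 2.048/2^11 = 1.000 mV.
(V_in − V_low)/LSB = (0.9859 − 0) / 0.001 = 985.900.
So the output code is 986.
In binary (0b-prefixed): 0b1111011010.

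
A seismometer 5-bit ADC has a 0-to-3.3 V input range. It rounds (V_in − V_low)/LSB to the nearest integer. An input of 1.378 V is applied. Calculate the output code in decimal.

With 32 levels over 3.3 V, one step is 103.125 mV.
(V_in − V_low)/LSB = (1.378 − 0) / 0.103125 = 13.362.
Round → code 13.

code 13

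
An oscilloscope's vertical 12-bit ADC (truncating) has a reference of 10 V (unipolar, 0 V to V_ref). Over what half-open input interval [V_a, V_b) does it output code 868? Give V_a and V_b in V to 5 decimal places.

LSB = 10/2^12 = 2.441 mV.
V_a = V_low + 868·LSB = 2.11914 V; V_b = V_low + 869·LSB = 2.12158 V.

[2.11914 V, 2.12158 V)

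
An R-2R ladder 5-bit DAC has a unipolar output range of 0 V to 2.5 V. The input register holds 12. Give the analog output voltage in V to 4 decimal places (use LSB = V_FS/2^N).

LSB = 2.5 V / 2^5 = 78.125 mV.
V_out = 0 + 12 × 0.078125 V = 0.9375 V.

0.9375 V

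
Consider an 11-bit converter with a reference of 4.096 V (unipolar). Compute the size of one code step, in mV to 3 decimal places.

Full-scale span = 4.096 V.
LSB = 4.096 / 2^11 = 4.096 / 2048 = 0.002 V = 2.000 mV.

2.000 mV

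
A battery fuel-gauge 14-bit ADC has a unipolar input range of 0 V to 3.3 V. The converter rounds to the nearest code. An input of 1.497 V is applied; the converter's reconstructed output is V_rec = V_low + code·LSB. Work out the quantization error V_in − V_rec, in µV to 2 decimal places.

76.17 µV

One LSB is 3.3 V / 16384 = 201.42 µV.
(V_in − V_low)/LSB = (1.497 − 0)/0.000201416 = 7432.3782 → code 7432 (round).
V_rec = 0 + 7432·0.000201416 = 1.4969238 V.
Difference: 7.61719e-05 V → 76.17 µV.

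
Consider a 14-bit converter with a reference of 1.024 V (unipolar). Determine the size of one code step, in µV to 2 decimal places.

Full-scale span = 1.024 V.
LSB = 1.024 / 2^14 = 1.024 / 16384 = 6.25e-05 V = 62.50 µV.

62.50 µV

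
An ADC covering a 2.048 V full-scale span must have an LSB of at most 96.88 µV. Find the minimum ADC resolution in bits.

Number of steps required ≥ 2.048 V / 96.88 µV = 21139.55.
Need 2^N ≥ 21139.55; 2^14 = 16384, 2^15 = 32768.
Minimum N = 15.

15 bits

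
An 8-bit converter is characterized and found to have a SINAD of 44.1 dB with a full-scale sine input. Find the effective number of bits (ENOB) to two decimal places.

7.03 bits

ENOB = (SINAD − 1.76) / 6.02 = (44.1 − 1.76)/6.02 = 7.033.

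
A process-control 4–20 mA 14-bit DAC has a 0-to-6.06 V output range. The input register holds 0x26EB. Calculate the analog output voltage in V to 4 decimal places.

LSB = 6.06 V / 2^14 = 369.87 µV.
Code 0x26EB = 9963 decimal.
V_out = 0 + 9963 × 0.000369873 V = 3.68505 V.

3.6850 V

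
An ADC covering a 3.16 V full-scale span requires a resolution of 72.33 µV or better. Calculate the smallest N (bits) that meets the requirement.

16 bits

Number of steps required ≥ 3.16 V / 72.33 µV = 43688.65.
Need 2^N ≥ 43688.65; 2^15 = 32768, 2^16 = 65536.
Minimum N = 16.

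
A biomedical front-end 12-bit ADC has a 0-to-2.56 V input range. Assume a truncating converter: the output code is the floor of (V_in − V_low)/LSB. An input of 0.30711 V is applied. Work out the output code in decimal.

code 491

LSB = 2.56 V / 4096 = 0.625 mV.
(0.30711 − 0) / 0.000625 = 491.376 LSBs.
So the output code is 491.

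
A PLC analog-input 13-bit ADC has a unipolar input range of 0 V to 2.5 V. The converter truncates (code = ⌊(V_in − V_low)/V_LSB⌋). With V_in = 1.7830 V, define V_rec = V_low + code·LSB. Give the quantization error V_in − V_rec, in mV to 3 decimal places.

Step size: 2.5 V ÷ 2^13 = 305.18 µV.
(V_in − V_low)/LSB = (1.7830 − 0)/0.000305176 = 5842.5344 → code 5842 (floor).
Code 5842 maps back to 0 + 5842×0.000305176 V = 1.7828369 V.
Error = 1.7830 − 1.7828369 = 0.000163086 V = 0.163 mV.

0.163 mV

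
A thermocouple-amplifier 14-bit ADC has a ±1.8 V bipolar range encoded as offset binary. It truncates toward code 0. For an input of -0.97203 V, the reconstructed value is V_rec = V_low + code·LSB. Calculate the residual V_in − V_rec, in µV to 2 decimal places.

40.31 µV

LSB = 3.6/2^14 = 219.73 µV.
(V_in − V_low)/LSB = (-0.97203 − (−1.8))/0.000219727 = 3768.1835 → code 3768 (floor).
Reconstructed: -0.97207031 V.
V_in − V_rec = 4.03125e-05 V = 40.31 µV.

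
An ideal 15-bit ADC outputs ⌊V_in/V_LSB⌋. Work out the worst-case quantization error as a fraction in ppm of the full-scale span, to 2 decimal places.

Truncating → worst-case error = 1 LSB = V_FS/2^15, so 1e+06/32768 = 30.5176 ppm of full scale.

30.52 ppm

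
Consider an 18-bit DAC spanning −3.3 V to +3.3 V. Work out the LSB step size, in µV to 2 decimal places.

25.18 µV

Full-scale span = 6.6 V.
LSB = 6.6 / 2^18 = 6.6 / 262144 = 2.5177e-05 V = 25.18 µV.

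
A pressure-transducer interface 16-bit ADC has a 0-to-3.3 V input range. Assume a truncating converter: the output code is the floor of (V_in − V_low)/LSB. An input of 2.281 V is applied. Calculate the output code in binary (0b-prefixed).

code 0b1011000011110011 (decimal 45299)

With 65536 levels over 3.3 V, one step is 50.35 µV.
(2.281 − 0) / 5.0354e-05 = 45299.278 LSBs.
⌊·⌋(45299.278) = 45299.
In binary (0b-prefixed): 0b1011000011110011.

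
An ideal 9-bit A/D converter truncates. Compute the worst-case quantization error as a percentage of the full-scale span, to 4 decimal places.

Truncating → worst-case error = 1 LSB = V_FS/2^9, so 100/512 = 0.195312 % of full scale.

0.1953 %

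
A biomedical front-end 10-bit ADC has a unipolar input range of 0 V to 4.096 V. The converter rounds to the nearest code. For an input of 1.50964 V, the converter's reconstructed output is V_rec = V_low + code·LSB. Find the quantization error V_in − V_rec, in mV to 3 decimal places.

1.640 mV

Step size: 4.096 V ÷ 2^10 = 4.000 mV.
(V_in − V_low)/LSB = (1.50964 − 0)/0.004 = 377.4100 → code 377 (round).
Reconstructed: 1.508 V.
V_in − V_rec = 0.00164 V = 1.640 mV.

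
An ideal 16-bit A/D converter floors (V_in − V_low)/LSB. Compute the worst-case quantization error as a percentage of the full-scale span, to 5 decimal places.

0.00153 %

Truncating → worst-case error = 1 LSB = V_FS/2^16, so 100/65536 = 0.00152588 % of full scale.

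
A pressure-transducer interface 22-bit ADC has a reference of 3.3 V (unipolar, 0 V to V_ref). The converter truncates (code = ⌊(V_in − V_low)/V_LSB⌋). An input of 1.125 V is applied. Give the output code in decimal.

LSB = 3.3 V / 4194304 = 0.79 µV.
(1.125 − 0) / 7.86781e-07 = 1429876.364 LSBs.
⌊·⌋(1429876.364) = 1429876.

code 1429876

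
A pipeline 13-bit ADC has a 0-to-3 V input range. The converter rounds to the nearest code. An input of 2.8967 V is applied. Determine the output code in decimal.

With 8192 levels over 3 V, one step is 366.21 µV.
Input sits at 7909.922 steps above V_low.
round(7909.922) = 7910.

code 7910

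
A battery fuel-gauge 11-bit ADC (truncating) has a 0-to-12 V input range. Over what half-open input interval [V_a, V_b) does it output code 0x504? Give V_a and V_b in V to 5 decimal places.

LSB = 12/2^11 = 5.859 mV.
Code 0x504 = 1284 decimal.
V_a = V_low + 1284·LSB = 7.52344 V; V_b = V_low + 1285·LSB = 7.5293 V.

[7.52344 V, 7.52930 V)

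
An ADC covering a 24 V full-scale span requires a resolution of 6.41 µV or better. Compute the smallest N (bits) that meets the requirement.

Number of steps required ≥ 24 V / 6.41 µV = 3744149.77.
Need 2^N ≥ 3744149.77; 2^21 = 2097152, 2^22 = 4194304.
Minimum N = 22.

22 bits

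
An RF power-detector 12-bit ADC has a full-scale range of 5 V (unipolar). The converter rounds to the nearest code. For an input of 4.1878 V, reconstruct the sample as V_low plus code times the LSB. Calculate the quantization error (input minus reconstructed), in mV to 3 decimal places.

-0.432 mV

Step size: 5 V ÷ 2^12 = 1.221 mV.
(V_in − V_low)/LSB = (4.1878 − 0)/0.0012207 = 3430.6458 → code 3431 (round).
Reconstructed: 4.1882324 V.
Difference: -0.000432422 V → -0.432 mV.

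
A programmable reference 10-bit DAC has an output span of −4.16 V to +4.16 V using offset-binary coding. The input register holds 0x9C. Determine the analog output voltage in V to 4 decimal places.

-2.8925 V

LSB = 8.32 V / 2^10 = 8.125 mV.
Code 0x9C = 156 decimal.
V_out = (−4.16) + 156 × 0.008125 V = -2.8925 V.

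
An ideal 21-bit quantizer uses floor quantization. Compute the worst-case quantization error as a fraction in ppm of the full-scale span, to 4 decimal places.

Truncating → worst-case error = 1 LSB = V_FS/2^21, so 1e+06/2097152 = 0.476837 ppm of full scale.

0.4768 ppm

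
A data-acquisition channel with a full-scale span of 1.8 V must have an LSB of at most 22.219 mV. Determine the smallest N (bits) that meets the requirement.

7 bits

Number of steps required ≥ 1.8 V / 22.219 mV = 81.01.
Need 2^N ≥ 81.01; 2^6 = 64, 2^7 = 128.
Minimum N = 7.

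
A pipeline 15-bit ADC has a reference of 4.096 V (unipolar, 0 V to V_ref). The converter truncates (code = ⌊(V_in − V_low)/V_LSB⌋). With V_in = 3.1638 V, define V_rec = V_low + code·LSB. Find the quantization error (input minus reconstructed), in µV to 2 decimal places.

Step size: 4.096 V ÷ 2^15 = 125.00 µV.
Scaled input = 25310.4000 LSBs, so code = 25310.
Code 25310 maps back to 0 + 25310×0.000125 V = 3.16375 V.
Error = 3.1638 − 3.16375 = 5e-05 V = 50.00 µV.

50.00 µV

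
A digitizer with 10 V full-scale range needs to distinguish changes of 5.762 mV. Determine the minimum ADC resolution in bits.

11 bits

Number of steps required ≥ 10 V / 5.762 mV = 1735.51.
Need 2^N ≥ 1735.51; 2^10 = 1024, 2^11 = 2048.
Minimum N = 11.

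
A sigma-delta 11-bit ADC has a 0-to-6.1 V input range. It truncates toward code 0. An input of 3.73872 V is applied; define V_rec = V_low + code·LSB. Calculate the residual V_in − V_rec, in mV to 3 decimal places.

One LSB is 6.1 V / 2048 = 2.979 mV.
(V_in − V_low)/LSB = (3.73872 − 0)/0.00297852 = 1255.2293 → code 1255 (floor).
V_rec = 0 + 1255·0.00297852 = 3.7380371 V.
Difference: 0.000682891 V → 0.683 mV.

0.683 mV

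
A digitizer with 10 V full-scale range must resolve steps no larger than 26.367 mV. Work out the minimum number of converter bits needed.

9 bits

Number of steps required ≥ 10 V / 26.367 mV = 379.26.
Need 2^N ≥ 379.26; 2^8 = 256, 2^9 = 512.
Minimum N = 9.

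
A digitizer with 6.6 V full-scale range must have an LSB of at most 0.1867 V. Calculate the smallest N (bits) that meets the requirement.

6 bits

Number of steps required ≥ 6.6 V / 0.1867 V = 35.35.
Need 2^N ≥ 35.35; 2^5 = 32, 2^6 = 64.
Minimum N = 6.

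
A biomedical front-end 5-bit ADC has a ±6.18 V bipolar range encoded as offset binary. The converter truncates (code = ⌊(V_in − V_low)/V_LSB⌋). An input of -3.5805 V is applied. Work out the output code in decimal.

Full-scale span = 12.36 V; LSB = 12.36/2^5 = 386.250 mV.
(-3.5805 − (−6.18)) / 0.38625 = 6.730 LSBs.
⌊·⌋(6.730) = 6.

code 6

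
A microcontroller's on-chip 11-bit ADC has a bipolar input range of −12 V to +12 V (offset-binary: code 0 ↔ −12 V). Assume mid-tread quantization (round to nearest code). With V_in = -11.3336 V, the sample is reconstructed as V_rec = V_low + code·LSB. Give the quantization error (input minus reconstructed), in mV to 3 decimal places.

-1.569 mV

One LSB is 24 V / 2048 = 11.719 mV.
(V_in − V_low)/LSB = (-11.3336 − (−12))/0.0117188 = 56.8661 → code 57 (round).
V_rec = (−12) + 57·0.0117188 = -11.332031 V.
Error = -11.3336 − (−11.332031) = -0.00156875 V = -1.569 mV.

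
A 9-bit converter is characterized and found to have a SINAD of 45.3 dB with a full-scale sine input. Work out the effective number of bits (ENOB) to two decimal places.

7.23 bits

ENOB = (SINAD − 1.76) / 6.02 = (45.3 − 1.76)/6.02 = 7.233.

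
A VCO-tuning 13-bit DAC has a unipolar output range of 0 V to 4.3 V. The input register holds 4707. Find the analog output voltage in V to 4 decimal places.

LSB = 4.3 V / 2^13 = 0.525 mV.
V_out = 0 + 4707 × 0.000524902 V = 2.47072 V.

2.4707 V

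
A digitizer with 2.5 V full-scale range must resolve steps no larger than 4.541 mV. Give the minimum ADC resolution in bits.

10 bits

Number of steps required ≥ 2.5 V / 4.541 mV = 550.54.
Need 2^N ≥ 550.54; 2^9 = 512, 2^10 = 1024.
Minimum N = 10.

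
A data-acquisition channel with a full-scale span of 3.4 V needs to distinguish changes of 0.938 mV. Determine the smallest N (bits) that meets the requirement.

Number of steps required ≥ 3.4 V / 0.938 mV = 3624.73.
Need 2^N ≥ 3624.73; 2^11 = 2048, 2^12 = 4096.
Minimum N = 12.

12 bits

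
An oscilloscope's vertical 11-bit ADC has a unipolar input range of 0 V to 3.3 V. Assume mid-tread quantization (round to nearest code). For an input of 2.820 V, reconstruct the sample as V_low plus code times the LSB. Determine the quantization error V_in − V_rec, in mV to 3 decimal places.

0.176 mV

One LSB is 3.3 V / 2048 = 1.611 mV.
(2.820 − 0)/0.00161133 = 1750.1091; round gives code 1750.
Code 1750 maps back to 0 + 1750×0.00161133 V = 2.8198242 V.
Difference: 0.000175781 V → 0.176 mV.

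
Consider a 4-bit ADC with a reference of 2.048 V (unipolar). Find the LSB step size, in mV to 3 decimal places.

Full-scale span = 2.048 V.
LSB = 2.048 / 2^4 = 2.048 / 16 = 0.128 V = 128.000 mV.

128.000 mV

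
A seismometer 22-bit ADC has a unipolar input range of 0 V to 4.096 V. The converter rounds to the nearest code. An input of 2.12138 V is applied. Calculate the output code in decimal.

code 2172293

LSB = 4.096 V / 4194304 = 0.98 µV.
(V_in − V_low)/LSB = (2.12138 − 0) / 9.76563e-07 = 2172293.120.
Round → code 2172293.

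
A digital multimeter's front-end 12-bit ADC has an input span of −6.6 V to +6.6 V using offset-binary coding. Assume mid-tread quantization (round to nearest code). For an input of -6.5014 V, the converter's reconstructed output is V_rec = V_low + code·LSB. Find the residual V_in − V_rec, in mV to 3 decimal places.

-1.302 mV

Step size: 13.2 V ÷ 2^12 = 3.223 mV.
(-6.5014 − (−6.6))/0.00322266 = 30.5959; round gives code 31.
Reconstructed: -6.5000977 V.
V_in − V_rec = -0.00130234 V = -1.302 mV.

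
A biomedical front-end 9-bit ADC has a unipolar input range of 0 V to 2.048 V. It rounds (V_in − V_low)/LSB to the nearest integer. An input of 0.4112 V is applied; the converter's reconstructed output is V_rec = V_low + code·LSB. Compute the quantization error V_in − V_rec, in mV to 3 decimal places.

-0.800 mV

LSB = 2.048/2^9 = 4.000 mV.
Scaled input = 102.8000 LSBs, so code = 103.
V_rec = 0 + 103·0.004 = 0.412 V.
Error = 0.4112 − 0.412 = -0.0008 V = -0.800 mV.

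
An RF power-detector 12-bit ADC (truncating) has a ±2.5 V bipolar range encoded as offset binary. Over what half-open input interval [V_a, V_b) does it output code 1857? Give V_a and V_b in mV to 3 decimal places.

[-233.154 mV, -231.934 mV)

LSB = 5/2^12 = 1.221 mV.
V_a = V_low + 1857·LSB = -0.233154 V; V_b = V_low + 1858·LSB = -0.231934 V.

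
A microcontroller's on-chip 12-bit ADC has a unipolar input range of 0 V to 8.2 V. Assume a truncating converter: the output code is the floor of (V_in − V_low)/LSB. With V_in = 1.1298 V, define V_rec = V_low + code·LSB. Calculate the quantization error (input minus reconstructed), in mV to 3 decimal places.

One LSB is 8.2 V / 4096 = 2.002 mV.
(V_in − V_low)/LSB = (1.1298 − 0)/0.00200195 = 564.3489 → code 564 (floor).
Reconstructed: 1.1291016 V.
Difference: 0.000698437 V → 0.698 mV.

0.698 mV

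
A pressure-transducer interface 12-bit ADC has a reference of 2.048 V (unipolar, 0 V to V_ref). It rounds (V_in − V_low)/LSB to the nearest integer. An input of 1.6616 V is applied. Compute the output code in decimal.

code 3323

Full-scale span = 2.048 V; LSB = 2.048/2^12 = 0.500 mV.
(1.6616 − 0) / 0.0005 = 3323.200 LSBs.
round(3323.200) = 3323.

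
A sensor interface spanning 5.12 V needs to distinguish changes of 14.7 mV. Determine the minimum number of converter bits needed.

9 bits

Number of steps required ≥ 5.12 V / 14.7 mV = 348.30.
Need 2^N ≥ 348.30; 2^8 = 256, 2^9 = 512.
Minimum N = 9.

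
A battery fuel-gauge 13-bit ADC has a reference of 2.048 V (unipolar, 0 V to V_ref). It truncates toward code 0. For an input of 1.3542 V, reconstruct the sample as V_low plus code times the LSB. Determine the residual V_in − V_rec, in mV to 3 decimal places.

One LSB is 2.048 V / 8192 = 250.00 µV.
(V_in − V_low)/LSB = (1.3542 − 0)/0.00025 = 5416.8000 → code 5416 (floor).
Code 5416 maps back to 0 + 5416×0.00025 V = 1.354 V.
V_in − V_rec = 0.0002 V = 0.200 mV.

0.200 mV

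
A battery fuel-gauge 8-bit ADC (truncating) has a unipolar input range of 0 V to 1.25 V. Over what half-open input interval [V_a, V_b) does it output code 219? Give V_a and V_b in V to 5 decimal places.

[1.06934 V, 1.07422 V)

LSB = 1.25/2^8 = 4.883 mV.
V_a = V_low + 219·LSB = 1.06934 V; V_b = V_low + 220·LSB = 1.07422 V.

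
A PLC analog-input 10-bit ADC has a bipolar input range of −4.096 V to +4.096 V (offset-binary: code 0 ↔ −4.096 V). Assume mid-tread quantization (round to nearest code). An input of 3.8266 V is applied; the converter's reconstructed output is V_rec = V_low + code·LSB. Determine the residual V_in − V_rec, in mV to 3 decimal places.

One LSB is 8.192 V / 1024 = 8.000 mV.
(V_in − V_low)/LSB = (3.8266 − (−4.096))/0.008 = 990.3250 → code 990 (round).
Reconstructed: 3.824 V.
Error = 3.8266 − 3.824 = 0.0026 V = 2.600 mV.

2.600 mV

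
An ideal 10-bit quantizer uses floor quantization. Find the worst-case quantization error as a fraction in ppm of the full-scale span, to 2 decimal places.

976.56 ppm

Truncating → worst-case error = 1 LSB = V_FS/2^10, so 1e+06/1024 = 976.562 ppm of full scale.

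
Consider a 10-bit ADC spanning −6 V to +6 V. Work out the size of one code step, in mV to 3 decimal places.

Full-scale span = 12 V.
LSB = 12 / 2^10 = 12 / 1024 = 0.0117188 V = 11.719 mV.

11.719 mV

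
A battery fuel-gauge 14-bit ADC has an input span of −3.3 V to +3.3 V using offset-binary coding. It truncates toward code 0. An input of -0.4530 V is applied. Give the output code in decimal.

With 16384 levels over 6.6 V, one step is 402.83 µV.
(V_in − V_low)/LSB = (-0.4530 − (−3.3)) / 0.000402832 = 7067.462.
⌊·⌋(7067.462) = 7067.

code 7067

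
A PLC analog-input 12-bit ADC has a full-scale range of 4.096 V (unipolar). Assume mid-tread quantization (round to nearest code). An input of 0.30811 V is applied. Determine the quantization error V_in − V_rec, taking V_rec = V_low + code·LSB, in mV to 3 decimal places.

0.110 mV

Step size: 4.096 V ÷ 2^12 = 1.000 mV.
Scaled input = 308.1100 LSBs, so code = 308.
Code 308 maps back to 0 + 308×0.001 V = 0.308 V.
V_in − V_rec = 0.00011 V = 0.110 mV.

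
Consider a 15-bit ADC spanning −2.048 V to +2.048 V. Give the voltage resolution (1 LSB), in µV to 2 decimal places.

125.00 µV

Full-scale span = 4.096 V.
LSB = 4.096 / 2^15 = 4.096 / 32768 = 0.000125 V = 125.00 µV.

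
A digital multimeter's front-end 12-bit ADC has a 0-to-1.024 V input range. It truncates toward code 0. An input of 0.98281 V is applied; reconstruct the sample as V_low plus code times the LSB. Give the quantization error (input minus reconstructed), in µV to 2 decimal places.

60.00 µV

Step size: 1.024 V ÷ 2^12 = 250.00 µV.
(V_in − V_low)/LSB = (0.98281 − 0)/0.00025 = 3931.2400 → code 3931 (floor).
V_rec = 0 + 3931·0.00025 = 0.98275 V.
V_in − V_rec = 6e-05 V = 60.00 µV.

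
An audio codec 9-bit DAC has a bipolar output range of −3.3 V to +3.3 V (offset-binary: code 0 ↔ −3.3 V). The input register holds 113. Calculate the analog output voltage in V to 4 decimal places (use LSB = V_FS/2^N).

-1.8434 V

LSB = 6.6 V / 2^9 = 12.891 mV.
V_out = (−3.3) + 113 × 0.0128906 V = -1.84336 V.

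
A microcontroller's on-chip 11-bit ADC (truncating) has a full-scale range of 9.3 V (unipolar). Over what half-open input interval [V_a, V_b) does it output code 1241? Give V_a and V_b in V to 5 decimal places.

LSB = 9.3/2^11 = 4.541 mV.
V_a = V_low + 1241·LSB = 5.6354 V; V_b = V_low + 1242·LSB = 5.63994 V.

[5.63540 V, 5.63994 V)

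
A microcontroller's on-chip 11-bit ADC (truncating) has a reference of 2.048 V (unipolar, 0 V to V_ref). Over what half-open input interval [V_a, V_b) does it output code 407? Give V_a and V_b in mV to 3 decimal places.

[407.000 mV, 408.000 mV)

LSB = 2.048/2^11 = 1.000 mV.
V_a = V_low + 407·LSB = 0.407 V; V_b = V_low + 408·LSB = 0.408 V.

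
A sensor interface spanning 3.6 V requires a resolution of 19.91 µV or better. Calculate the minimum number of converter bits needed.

18 bits

Number of steps required ≥ 3.6 V / 19.91 µV = 180813.66.
Need 2^N ≥ 180813.66; 2^17 = 131072, 2^18 = 262144.
Minimum N = 18.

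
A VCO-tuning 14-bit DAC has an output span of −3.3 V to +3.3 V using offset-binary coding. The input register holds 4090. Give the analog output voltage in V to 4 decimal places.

LSB = 6.6 V / 2^14 = 402.83 µV.
V_out = (−3.3) + 4090 × 0.000402832 V = -1.65242 V.

-1.6524 V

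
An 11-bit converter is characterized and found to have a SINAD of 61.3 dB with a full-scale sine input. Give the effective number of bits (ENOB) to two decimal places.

ENOB = (SINAD − 1.76) / 6.02 = (61.3 − 1.76)/6.02 = 9.890.

9.89 bits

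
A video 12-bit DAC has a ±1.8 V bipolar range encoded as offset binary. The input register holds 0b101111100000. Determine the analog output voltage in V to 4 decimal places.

0.8719 V

LSB = 3.6 V / 2^12 = 0.879 mV.
Code 0b101111100000 = 3040 decimal.
V_out = (−1.8) + 3040 × 0.000878906 V = 0.871875 V.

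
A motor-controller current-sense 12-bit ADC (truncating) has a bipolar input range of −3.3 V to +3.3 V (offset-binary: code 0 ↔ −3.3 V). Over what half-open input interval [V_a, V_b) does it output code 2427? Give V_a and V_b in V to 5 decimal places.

LSB = 6.6/2^12 = 1.611 mV.
V_a = V_low + 2427·LSB = 0.610693 V; V_b = V_low + 2428·LSB = 0.612305 V.

[0.61069 V, 0.61230 V)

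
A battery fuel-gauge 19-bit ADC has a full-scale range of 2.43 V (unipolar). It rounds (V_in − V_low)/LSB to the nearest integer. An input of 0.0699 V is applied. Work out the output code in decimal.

With 524288 levels over 2.43 V, one step is 4.63 µV.
(0.0699 − 0) / 4.63486e-06 = 15081.371 LSBs.
So the output code is 15081.

code 15081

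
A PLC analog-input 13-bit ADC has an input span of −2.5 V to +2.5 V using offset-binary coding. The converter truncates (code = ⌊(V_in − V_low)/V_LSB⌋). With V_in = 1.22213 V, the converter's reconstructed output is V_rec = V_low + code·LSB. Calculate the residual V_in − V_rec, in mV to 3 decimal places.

0.206 mV

One LSB is 5 V / 8192 = 0.610 mV.
(V_in − V_low)/LSB = (1.22213 − (−2.5))/0.000610352 = 6098.3378 → code 6098 (floor).
Reconstructed: 1.2219238 V.
Error = 1.22213 − 1.2219238 = 0.000206172 V = 0.206 mV.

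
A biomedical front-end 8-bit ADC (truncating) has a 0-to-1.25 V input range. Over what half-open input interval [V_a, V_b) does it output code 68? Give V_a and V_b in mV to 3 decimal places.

[332.031 mV, 336.914 mV)

LSB = 1.25/2^8 = 4.883 mV.
V_a = V_low + 68·LSB = 0.332031 V; V_b = V_low + 69·LSB = 0.336914 V.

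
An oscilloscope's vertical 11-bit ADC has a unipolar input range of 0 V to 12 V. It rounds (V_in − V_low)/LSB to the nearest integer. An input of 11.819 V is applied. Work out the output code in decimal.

LSB = 12 V / 2048 = 5.859 mV.
(11.819 − 0) / 0.00585938 = 2017.109 LSBs.
round(2017.109) = 2017.

code 2017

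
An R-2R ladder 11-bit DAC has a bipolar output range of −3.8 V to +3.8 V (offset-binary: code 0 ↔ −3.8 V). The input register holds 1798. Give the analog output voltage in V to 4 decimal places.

LSB = 7.6 V / 2^11 = 3.711 mV.
V_out = (−3.8) + 1798 × 0.00371094 V = 2.87227 V.

2.8723 V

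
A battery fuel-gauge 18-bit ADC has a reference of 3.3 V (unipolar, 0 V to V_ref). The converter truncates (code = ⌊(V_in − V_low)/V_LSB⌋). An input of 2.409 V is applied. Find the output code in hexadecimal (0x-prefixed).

code 0x2EB85 (decimal 191365)

With 262144 levels over 3.3 V, one step is 12.59 µV.
(2.409 − 0) / 1.25885e-05 = 191365.120 LSBs.
So the output code is 191365.
In hexadecimal (0x-prefixed): 0x2EB85.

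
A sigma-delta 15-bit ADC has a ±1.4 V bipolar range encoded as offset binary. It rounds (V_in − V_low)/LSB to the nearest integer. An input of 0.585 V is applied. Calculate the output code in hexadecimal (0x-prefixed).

LSB = 2.8 V / 32768 = 85.45 µV.
(0.585 − (−1.4)) / 8.54492e-05 = 23230.171 LSBs.
round(23230.171) = 23230.
In hexadecimal (0x-prefixed): 0x5ABE.

code 0x5ABE (decimal 23230)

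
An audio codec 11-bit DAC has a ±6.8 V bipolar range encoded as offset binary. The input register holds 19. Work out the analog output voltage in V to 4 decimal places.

-6.6738 V

LSB = 13.6 V / 2^11 = 6.641 mV.
V_out = (−6.8) + 19 × 0.00664062 V = -6.67383 V.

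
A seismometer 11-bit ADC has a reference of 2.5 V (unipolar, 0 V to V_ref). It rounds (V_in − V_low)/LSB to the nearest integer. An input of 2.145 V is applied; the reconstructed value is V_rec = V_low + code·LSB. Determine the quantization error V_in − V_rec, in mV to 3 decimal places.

0.225 mV

Step size: 2.5 V ÷ 2^11 = 1.221 mV.
(2.145 − 0)/0.0012207 = 1757.1840; round gives code 1757.
Reconstructed: 2.1447754 V.
V_in − V_rec = 0.000224609 V = 0.225 mV.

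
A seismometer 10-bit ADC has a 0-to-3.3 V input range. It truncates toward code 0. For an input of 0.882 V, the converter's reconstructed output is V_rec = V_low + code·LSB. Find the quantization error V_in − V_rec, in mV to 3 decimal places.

Step size: 3.3 V ÷ 2^10 = 3.223 mV.
Scaled input = 273.6873 LSBs, so code = 273.
Reconstructed: 0.87978516 V.
Error = 0.882 − 0.87978516 = 0.00221484 V = 2.215 mV.

2.215 mV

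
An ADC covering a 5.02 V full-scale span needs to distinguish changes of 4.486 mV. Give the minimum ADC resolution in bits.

Number of steps required ≥ 5.02 V / 4.486 mV = 1119.04.
Need 2^N ≥ 1119.04; 2^10 = 1024, 2^11 = 2048.
Minimum N = 11.

11 bits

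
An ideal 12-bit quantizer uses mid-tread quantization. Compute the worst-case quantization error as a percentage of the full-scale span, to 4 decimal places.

0.0122 %

Rounding → worst-case error = ½ LSB = V_FS/2^13, so 100/8192 = 0.012207 % of full scale.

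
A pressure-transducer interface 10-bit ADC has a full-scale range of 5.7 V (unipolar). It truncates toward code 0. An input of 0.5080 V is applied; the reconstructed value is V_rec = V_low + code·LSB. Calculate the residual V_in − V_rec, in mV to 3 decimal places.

1.457 mV

LSB = 5.7/2^10 = 5.566 mV.
(V_in − V_low)/LSB = (0.5080 − 0)/0.00556641 = 91.2618 → code 91 (floor).
V_rec = 0 + 91·0.00556641 = 0.50654297 V.
V_in − V_rec = 0.00145703 V = 1.457 mV.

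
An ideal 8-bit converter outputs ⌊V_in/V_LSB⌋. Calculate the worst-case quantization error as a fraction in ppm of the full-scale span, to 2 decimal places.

3906.25 ppm

Truncating → worst-case error = 1 LSB = V_FS/2^8, so 1e+06/256 = 3906.25 ppm of full scale.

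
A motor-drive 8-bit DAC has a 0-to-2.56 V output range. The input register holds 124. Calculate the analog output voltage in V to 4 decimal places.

LSB = 2.56 V / 2^8 = 10.000 mV.
V_out = 0 + 124 × 0.01 V = 1.24 V.

1.2400 V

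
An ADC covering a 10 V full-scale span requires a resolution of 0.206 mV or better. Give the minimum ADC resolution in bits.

Number of steps required ≥ 10 V / 0.206 mV = 48543.69.
Need 2^N ≥ 48543.69; 2^15 = 32768, 2^16 = 65536.
Minimum N = 16.

16 bits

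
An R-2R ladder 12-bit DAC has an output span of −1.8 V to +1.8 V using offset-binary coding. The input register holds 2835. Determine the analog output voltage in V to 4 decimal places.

0.6917 V

LSB = 3.6 V / 2^12 = 0.879 mV.
V_out = (−1.8) + 2835 × 0.000878906 V = 0.691699 V.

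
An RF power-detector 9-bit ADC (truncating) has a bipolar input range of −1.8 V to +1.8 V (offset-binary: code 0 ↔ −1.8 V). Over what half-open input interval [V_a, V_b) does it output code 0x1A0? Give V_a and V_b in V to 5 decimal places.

LSB = 3.6/2^9 = 7.031 mV.
Code 0x1A0 = 416 decimal.
V_a = V_low + 416·LSB = 1.125 V; V_b = V_low + 417·LSB = 1.13203 V.

[1.12500 V, 1.13203 V)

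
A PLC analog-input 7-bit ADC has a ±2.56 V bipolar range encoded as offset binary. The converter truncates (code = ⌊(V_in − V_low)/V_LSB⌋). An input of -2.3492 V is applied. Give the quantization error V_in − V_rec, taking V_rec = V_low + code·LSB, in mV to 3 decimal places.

10.800 mV

Step size: 5.12 V ÷ 2^7 = 40.000 mV.
Scaled input = 5.2700 LSBs, so code = 5.
Code 5 maps back to (−2.56) + 5×0.04 V = -2.36 V.
Error = -2.3492 − (−2.36) = 0.0108 V = 10.800 mV.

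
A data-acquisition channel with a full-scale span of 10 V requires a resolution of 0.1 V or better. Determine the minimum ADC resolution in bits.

7 bits

Number of steps required ≥ 10 V / 0.1 V = 100.00.
Need 2^N ≥ 100.00; 2^6 = 64, 2^7 = 128.
Minimum N = 7.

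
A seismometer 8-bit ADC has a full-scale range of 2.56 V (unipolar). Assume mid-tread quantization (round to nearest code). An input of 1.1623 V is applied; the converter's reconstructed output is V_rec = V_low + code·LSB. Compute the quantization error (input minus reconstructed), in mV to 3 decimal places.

2.300 mV

Step size: 2.56 V ÷ 2^8 = 10.000 mV.
(1.1623 − 0)/0.01 = 116.2300; round gives code 116.
Reconstructed: 1.16 V.
Difference: 0.0023 V → 2.300 mV.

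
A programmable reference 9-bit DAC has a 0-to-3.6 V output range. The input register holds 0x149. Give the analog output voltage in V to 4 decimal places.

LSB = 3.6 V / 2^9 = 7.031 mV.
Code 0x149 = 329 decimal.
V_out = 0 + 329 × 0.00703125 V = 2.31328 V.

2.3133 V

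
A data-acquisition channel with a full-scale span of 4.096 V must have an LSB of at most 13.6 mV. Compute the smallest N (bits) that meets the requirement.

Number of steps required ≥ 4.096 V / 13.6 mV = 301.18.
Need 2^N ≥ 301.18; 2^8 = 256, 2^9 = 512.
Minimum N = 9.

9 bits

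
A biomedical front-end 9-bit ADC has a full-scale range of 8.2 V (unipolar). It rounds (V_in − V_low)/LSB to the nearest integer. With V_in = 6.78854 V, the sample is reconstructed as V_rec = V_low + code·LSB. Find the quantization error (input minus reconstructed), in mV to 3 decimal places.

-2.085 mV

Step size: 8.2 V ÷ 2^9 = 16.016 mV.
(V_in − V_low)/LSB = (6.78854 − 0)/0.0160156 = 423.8698 → code 424 (round).
Reconstructed: 6.790625 V.
Error = 6.78854 − 6.790625 = -0.002085 V = -2.085 mV.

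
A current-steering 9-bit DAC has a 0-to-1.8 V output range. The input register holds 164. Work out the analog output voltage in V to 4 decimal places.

LSB = 1.8 V / 2^9 = 3.516 mV.
V_out = 0 + 164 × 0.00351563 V = 0.576562 V.

0.5766 V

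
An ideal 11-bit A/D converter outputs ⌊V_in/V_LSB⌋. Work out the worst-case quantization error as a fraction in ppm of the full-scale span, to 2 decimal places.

Truncating → worst-case error = 1 LSB = V_FS/2^11, so 1e+06/2048 = 488.281 ppm of full scale.

488.28 ppm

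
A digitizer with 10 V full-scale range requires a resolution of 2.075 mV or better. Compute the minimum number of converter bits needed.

13 bits

Number of steps required ≥ 10 V / 2.075 mV = 4819.28.
Need 2^N ≥ 4819.28; 2^12 = 4096, 2^13 = 8192.
Minimum N = 13.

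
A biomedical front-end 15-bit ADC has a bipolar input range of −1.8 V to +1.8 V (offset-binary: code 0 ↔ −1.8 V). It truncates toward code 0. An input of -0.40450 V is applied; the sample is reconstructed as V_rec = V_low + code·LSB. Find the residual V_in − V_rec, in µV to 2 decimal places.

Step size: 3.6 V ÷ 2^15 = 109.86 µV.
(V_in − V_low)/LSB = (-0.40450 − (−1.8))/0.000109863 = 12702.1511 → code 12702 (floor).
Code 12702 maps back to (−1.8) + 12702×0.000109863 V = -0.4045166 V.
Difference: 1.66016e-05 V → 16.60 µV.

16.60 µV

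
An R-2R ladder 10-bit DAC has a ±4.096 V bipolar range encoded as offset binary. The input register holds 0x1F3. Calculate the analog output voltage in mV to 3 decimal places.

LSB = 8.192 V / 2^10 = 8.000 mV.
Code 0x1F3 = 499 decimal.
V_out = (−4.096) + 499 × 0.008 V = -0.104 V.
= -104.000 mV.

-104.000 mV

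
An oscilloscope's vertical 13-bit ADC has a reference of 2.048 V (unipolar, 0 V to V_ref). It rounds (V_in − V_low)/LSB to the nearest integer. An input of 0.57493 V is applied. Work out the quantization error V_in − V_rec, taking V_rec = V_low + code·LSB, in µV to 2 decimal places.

-70.00 µV

Step size: 2.048 V ÷ 2^13 = 250.00 µV.
Scaled input = 2299.7200 LSBs, so code = 2300.
V_rec = 0 + 2300·0.00025 = 0.575 V.
Error = 0.57493 − 0.575 = -7e-05 V = -70.00 µV.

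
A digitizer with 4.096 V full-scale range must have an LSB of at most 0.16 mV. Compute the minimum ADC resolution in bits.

Number of steps required ≥ 4.096 V / 0.16 mV = 25600.00.
Need 2^N ≥ 25600.00; 2^14 = 16384, 2^15 = 32768.
Minimum N = 15.

15 bits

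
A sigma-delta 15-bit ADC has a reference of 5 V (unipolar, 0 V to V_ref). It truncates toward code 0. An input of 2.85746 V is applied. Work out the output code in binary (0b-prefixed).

code 0b100100100100110 (decimal 18726)

LSB = 5 V / 32768 = 152.59 µV.
Input sits at 18726.650 steps above V_low.
So the output code is 18726.
In binary (0b-prefixed): 0b100100100100110.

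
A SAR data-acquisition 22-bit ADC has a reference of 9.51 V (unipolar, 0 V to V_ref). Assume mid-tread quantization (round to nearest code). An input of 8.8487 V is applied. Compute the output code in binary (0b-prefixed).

Full-scale span = 9.51 V; LSB = 9.51/2^22 = 2.27 µV.
(8.8487 − 0) / 2.26736e-06 = 3902643.302 LSBs.
So the output code is 3902643.
In binary (0b-prefixed): 0b1110111000110010110011.

code 0b1110111000110010110011 (decimal 3902643)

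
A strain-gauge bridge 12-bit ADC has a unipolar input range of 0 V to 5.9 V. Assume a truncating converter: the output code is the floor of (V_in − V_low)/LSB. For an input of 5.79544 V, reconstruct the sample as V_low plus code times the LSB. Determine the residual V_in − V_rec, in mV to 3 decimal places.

0.591 mV

Step size: 5.9 V ÷ 2^12 = 1.440 mV.
Scaled input = 4023.4105 LSBs, so code = 4023.
V_rec = 0 + 4023·0.00144043 = 5.7948486 V.
Error = 5.79544 − 5.7948486 = 0.000591367 V = 0.591 mV.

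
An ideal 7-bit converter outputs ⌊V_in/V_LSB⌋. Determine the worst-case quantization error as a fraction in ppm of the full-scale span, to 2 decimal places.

7812.50 ppm

Truncating → worst-case error = 1 LSB = V_FS/2^7, so 1e+06/128 = 7812.5 ppm of full scale.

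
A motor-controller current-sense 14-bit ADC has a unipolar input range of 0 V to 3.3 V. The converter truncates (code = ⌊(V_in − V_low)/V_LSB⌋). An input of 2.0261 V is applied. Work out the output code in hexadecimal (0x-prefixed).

code 0x274B (decimal 10059)

Full-scale span = 3.3 V; LSB = 3.3/2^14 = 201.42 µV.
(V_in − V_low)/LSB = (2.0261 − 0) / 0.000201416 = 10059.280.
So the output code is 10059.
In hexadecimal (0x-prefixed): 0x274B.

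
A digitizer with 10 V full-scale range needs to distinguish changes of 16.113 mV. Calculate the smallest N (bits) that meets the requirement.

Number of steps required ≥ 10 V / 16.113 mV = 620.62.
Need 2^N ≥ 620.62; 2^9 = 512, 2^10 = 1024.
Minimum N = 10.

10 bits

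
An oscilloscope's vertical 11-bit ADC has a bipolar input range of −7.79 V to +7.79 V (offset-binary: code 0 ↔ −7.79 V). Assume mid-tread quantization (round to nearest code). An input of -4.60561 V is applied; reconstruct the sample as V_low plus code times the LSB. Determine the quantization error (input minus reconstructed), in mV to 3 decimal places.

One LSB is 15.58 V / 2048 = 7.607 mV.
(-4.60561 − (−7.79))/0.00760742 = 418.5899; round gives code 419.
Reconstructed: -4.6024902 V.
Difference: -0.00311977 V → -3.120 mV.

-3.120 mV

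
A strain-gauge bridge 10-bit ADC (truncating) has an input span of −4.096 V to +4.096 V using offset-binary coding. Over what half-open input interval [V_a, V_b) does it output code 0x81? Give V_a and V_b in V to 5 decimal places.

LSB = 8.192/2^10 = 8.000 mV.
Code 0x81 = 129 decimal.
V_a = V_low + 129·LSB = -3.064 V; V_b = V_low + 130·LSB = -3.056 V.

[-3.06400 V, -3.05600 V)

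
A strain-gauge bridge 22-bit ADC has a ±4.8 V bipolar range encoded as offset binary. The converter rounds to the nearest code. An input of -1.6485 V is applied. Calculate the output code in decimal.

Full-scale span = 9.6 V; LSB = 9.6/2^22 = 2.29 µV.
Input sits at 1376911.360 steps above V_low.
Round → code 1376911.

code 1376911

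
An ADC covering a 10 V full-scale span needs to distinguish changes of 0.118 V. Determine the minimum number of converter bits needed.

Number of steps required ≥ 10 V / 0.118 V = 84.75.
Need 2^N ≥ 84.75; 2^6 = 64, 2^7 = 128.
Minimum N = 7.

7 bits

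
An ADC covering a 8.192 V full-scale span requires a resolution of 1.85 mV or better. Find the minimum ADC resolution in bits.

13 bits

Number of steps required ≥ 8.192 V / 1.85 mV = 4428.11.
Need 2^N ≥ 4428.11; 2^12 = 4096, 2^13 = 8192.
Minimum N = 13.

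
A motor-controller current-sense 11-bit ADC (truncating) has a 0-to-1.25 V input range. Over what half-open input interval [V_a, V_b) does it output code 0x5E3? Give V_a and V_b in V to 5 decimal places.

[0.91980 V, 0.92041 V)

LSB = 1.25/2^11 = 0.610 mV.
Code 0x5E3 = 1507 decimal.
V_a = V_low + 1507·LSB = 0.9198 V; V_b = V_low + 1508·LSB = 0.92041 V.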